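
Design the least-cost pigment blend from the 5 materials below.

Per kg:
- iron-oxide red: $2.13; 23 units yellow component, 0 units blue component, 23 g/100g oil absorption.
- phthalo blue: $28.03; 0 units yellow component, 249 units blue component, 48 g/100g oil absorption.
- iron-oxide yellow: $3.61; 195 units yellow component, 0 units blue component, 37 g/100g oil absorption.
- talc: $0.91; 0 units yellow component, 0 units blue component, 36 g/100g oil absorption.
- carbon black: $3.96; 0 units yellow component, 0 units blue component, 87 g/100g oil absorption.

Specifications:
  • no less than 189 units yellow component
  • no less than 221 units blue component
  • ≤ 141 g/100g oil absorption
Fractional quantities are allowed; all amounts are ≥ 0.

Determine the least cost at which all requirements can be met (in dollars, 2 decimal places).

This is a linear program. Let x1 = kg of iron-oxide red, x2 = kg of phthalo blue, x3 = kg of iron-oxide yellow, x4 = kg of talc, x5 = kg of carbon black.
Minimize 2.13x1 + 28.03x2 + 3.61x3 + 0.91x4 + 3.96x5 subject to:
  23x1 + 195x3 ≥ 189   (yellow component)
  249x2 ≥ 221   (blue component)
  23x1 + 48x2 + 37x3 + 36x4 + 87x5 ≤ 141   (oil absorption)
  x1, x2, x3, x4, x5 ≥ 0.
At the optimum only phthalo blue, iron-oxide yellow are positive (iron-oxide red, talc, carbon black = 0). There the yellow component and blue component constraints are tight.
Solving gives x2 = 0.8876, x3 = 0.9692.
Hence cost = 28.03·0.8876 + 3.61·0.9692 = $28.3782.

$28.38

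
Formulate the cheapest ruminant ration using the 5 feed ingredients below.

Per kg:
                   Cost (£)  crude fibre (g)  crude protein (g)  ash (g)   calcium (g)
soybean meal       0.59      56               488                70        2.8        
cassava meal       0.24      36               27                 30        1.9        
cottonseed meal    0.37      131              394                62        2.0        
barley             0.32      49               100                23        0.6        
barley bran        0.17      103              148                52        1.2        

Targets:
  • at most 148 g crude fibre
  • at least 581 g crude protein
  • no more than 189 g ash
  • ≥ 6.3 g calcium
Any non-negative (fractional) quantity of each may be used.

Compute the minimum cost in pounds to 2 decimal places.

Treat it as an LP. Let x1 = kg of soybean meal, x2 = kg of cassava meal, x3 = kg of cottonseed meal, x4 = kg of barley, x5 = kg of barley bran.
min 0.59x1 + 0.24x2 + 0.37x3 + 0.32x4 + 0.17x5 subject to:
  56x1 + 36x2 + 131x3 + 49x4 + 103x5 ≤ 148   (crude fibre)
  488x1 + 27x2 + 394x3 + 100x4 + 148x5 ≥ 581   (crude protein)
  70x1 + 30x2 + 62x3 + 23x4 + 52x5 ≤ 189   (ash)
  2.8x1 + 1.9x2 + 2x3 + 0.6x4 + 1.2x5 ≥ 6.3   (calcium)
  x1, x2, x3, x4, x5 ≥ 0.
The optimal basis is {soybean meal, cassava meal, cottonseed meal}; barley, barley bran drop out. The crude fibre, crude protein, calcium requirements are met with equality.
That vertex is x1 = 0.8681, x2 = 1.742, x3 = 0.28.
Hence cost = 0.59·0.8681 + 0.24·1.742 + 0.37·0.28 = £1.0339.

£1.03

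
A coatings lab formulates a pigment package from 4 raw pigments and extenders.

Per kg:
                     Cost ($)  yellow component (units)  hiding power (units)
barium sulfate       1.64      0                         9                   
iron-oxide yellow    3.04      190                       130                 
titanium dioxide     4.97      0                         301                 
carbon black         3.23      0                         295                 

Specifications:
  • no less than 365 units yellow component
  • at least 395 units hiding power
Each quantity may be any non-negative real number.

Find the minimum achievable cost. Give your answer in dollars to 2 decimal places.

$7.43

This is a linear program. Let x1 = kg of barium sulfate, x2 = kg of iron-oxide yellow, x3 = kg of titanium dioxide, x4 = kg of carbon black.
Minimize 1.64x1 + 3.04x2 + 4.97x3 + 3.23x4 with:
  190x2 ≥ 365   (yellow component)
  9x1 + 130x2 + 301x3 + 295x4 ≥ 395   (hiding power)
  x1, x2, x3, x4 ≥ 0.
The cheapest feasible vertex uses only iron-oxide yellow, carbon black; barium sulfate, titanium dioxide are not used. There the yellow component and hiding power constraints are tight.
That vertex is x2 = 1.921, x4 = 0.4924.
Hence cost = 3.04·1.921 + 3.23·0.4924 = $7.4303.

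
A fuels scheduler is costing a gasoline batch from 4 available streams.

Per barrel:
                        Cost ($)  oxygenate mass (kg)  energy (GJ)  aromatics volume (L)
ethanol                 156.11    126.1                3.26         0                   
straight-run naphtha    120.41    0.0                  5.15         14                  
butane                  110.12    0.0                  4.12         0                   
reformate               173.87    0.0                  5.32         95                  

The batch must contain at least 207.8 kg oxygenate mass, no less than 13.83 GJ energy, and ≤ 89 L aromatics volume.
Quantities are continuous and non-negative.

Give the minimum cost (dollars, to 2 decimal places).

This is a linear program. Let x1 = barrels of ethanol, x2 = barrels of straight-run naphtha, x3 = barrels of butane, x4 = barrels of reformate.
Minimise 156.11x1 + 120.41x2 + 110.12x3 + 173.87x4 s.t.:
  126.1x1 ≥ 207.8   (oxygenate mass)
  3.26x1 + 5.15x2 + 4.12x3 + 5.32x4 ≥ 13.83   (energy)
  14x2 + 95x4 ≤ 89   (aromatics volume)
  x1, x2, x3, x4 ≥ 0.
The minimum-cost mix takes nothing from butane, reformate — only ethanol, straight-run naphtha. There the oxygenate mass and energy constraints are tight.
Solving gives x1 = 1.6479, x2 = 1.6423.
Objective = 156.11·1.6479 + 120.41·1.6423 = 455.0030.

$455.00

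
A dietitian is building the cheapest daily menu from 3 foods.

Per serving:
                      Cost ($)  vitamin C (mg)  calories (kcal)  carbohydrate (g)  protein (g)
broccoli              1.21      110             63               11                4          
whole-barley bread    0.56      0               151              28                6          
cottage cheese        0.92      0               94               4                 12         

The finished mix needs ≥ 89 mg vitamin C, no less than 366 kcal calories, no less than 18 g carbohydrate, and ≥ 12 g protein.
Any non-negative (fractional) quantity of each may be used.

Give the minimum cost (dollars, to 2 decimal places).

Treat it as an LP. Let x1 = servings of broccoli, x2 = servings of whole-barley bread, x3 = servings of cottage cheese.
min 1.21x1 + 0.56x2 + 0.92x3 s.t.:
  110x1 ≥ 89   (vitamin C)
  63x1 + 151x2 + 94x3 ≥ 366   (calories)
  11x1 + 28x2 + 4x3 ≥ 18   (carbohydrate)
  4x1 + 6x2 + 12x3 ≥ 12   (protein)
  x1, x2, x3 ≥ 0.
The minimum-cost mix takes nothing from cottage cheese — only broccoli, whole-barley bread. Binding constraints: vitamin C and calories.
That vertex is x1 = 0.8091, x2 = 2.086.
Cost = 1.21·0.8091 + 0.56·2.086 = 2.1472.

$2.15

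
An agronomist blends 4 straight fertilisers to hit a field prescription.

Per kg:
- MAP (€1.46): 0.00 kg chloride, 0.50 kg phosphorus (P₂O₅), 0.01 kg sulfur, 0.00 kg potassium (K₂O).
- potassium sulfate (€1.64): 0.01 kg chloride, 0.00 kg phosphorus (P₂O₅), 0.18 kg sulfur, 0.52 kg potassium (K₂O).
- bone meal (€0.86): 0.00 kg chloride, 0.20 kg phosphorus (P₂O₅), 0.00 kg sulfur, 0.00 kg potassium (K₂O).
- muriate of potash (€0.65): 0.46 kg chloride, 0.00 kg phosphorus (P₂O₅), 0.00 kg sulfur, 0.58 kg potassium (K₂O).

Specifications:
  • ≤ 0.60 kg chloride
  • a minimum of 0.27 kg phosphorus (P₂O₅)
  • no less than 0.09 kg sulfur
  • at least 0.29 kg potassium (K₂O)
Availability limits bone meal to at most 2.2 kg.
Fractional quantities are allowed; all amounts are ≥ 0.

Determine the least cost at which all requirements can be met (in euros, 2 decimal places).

Let x1 = kg of MAP, x2 = kg of potassium sulfate, x3 = kg of bone meal, x4 = kg of muriate of potash.
Minimise 1.46x1 + 1.64x2 + 0.86x3 + 0.65x4 with:
  0.01x2 + 0.46x4 ≤ 0.6   (chloride)
  0.5x1 + 0.2x3 ≥ 0.27   (phosphorus (P₂O₅))
  0.01x1 + 0.18x2 ≥ 0.09   (sulfur)
  0.52x2 + 0.58x4 ≥ 0.29   (potassium (K₂O))
  x3 ≤ 2.2
  x1, x2, x3, x4 ≥ 0.
At the optimum only MAP, potassium sulfate, muriate of potash are positive (bone meal = 0). Binding constraints: phosphorus (P₂O₅), sulfur, potassium (K₂O).
Optimal quantities: MAP = 0.54 kg, potassium sulfate = 0.47 kg, muriate of potash = 0.07862 kg.
Total cost: 1.46·0.54 + 1.64·0.47 + 0.65·0.07862 = 1.6103.

€1.61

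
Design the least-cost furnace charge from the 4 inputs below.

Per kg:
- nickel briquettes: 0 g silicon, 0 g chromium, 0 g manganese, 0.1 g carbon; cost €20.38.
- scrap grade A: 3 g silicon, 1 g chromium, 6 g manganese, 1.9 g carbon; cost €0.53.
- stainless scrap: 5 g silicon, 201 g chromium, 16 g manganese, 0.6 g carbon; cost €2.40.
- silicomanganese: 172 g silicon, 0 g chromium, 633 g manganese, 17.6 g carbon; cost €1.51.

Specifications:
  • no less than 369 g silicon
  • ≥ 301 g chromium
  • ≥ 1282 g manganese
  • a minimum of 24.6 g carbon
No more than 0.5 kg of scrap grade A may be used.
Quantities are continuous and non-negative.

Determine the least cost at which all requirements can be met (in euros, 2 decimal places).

€6.77

This is a linear program. Let x1 = kg of nickel briquettes, x2 = kg of scrap grade A, x3 = kg of stainless scrap, x4 = kg of silicomanganese.
Minimise 20.38x1 + 0.53x2 + 2.4x3 + 1.51x4 s.t.:
  3x2 + 5x3 + 172x4 ≥ 369   (silicon)
  1x2 + 201x3 ≥ 301   (chromium)
  6x2 + 16x3 + 633x4 ≥ 1282   (manganese)
  0.1x1 + 1.9x2 + 0.6x3 + 17.6x4 ≥ 24.6   (carbon)
  x2 ≤ 0.5
  x1, x2, x3, x4 ≥ 0.
The minimum-cost mix takes nothing from nickel briquettes, scrap grade A — only stainless scrap, silicomanganese. The silicon and chromium requirements are met with equality.
That vertex is x3 = 1.498, x4 = 2.102.
Hence cost = 2.4·1.498 + 1.51·2.102 = €6.7692.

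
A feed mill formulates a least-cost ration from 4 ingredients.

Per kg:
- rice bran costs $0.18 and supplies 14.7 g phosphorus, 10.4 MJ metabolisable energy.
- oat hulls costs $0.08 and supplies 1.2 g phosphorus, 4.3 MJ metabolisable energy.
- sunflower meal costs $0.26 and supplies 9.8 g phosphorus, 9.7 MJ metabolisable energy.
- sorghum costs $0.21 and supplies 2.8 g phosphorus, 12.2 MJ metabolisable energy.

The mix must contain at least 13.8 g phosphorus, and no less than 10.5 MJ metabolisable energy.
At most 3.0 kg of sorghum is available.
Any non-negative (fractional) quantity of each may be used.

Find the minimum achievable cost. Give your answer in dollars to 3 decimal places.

$0.182

Let x1 = kg of rice bran, x2 = kg of oat hulls, x3 = kg of sunflower meal, x4 = kg of sorghum.
Minimize 0.18x1 + 0.08x2 + 0.26x3 + 0.21x4 with:
  14.7x1 + 1.2x2 + 9.8x3 + 2.8x4 ≥ 13.8   (phosphorus)
  10.4x1 + 4.3x2 + 9.7x3 + 12.2x4 ≥ 10.5   (metabolisable energy)
  x4 ≤ 3
  x1, x2, x3, x4 ≥ 0.
The optimal basis is {rice bran, sorghum}; oat hulls, sunflower meal drop out. There the phosphorus and metabolisable energy constraints are tight.
Solving gives x1 = 0.925, x4 = 0.07209.
Cost = 0.18·0.925 + 0.21·0.07209 = 0.18164.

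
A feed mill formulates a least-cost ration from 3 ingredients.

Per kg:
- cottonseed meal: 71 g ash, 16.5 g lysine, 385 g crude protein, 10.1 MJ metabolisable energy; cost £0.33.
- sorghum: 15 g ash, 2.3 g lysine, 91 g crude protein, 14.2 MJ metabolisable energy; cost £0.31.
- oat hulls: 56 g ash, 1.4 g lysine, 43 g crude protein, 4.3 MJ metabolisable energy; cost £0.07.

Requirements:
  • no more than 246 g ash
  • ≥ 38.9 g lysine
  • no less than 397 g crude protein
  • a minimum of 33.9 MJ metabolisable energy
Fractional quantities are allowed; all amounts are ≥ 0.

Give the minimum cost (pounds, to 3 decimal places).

Set it up as a linear program. Let x1 = kg of cottonseed meal, x2 = kg of sorghum, x3 = kg of oat hulls.
Minimise 0.33x1 + 0.31x2 + 0.07x3 subject to:
  71x1 + 15x2 + 56x3 ≤ 246   (ash)
  16.5x1 + 2.3x2 + 1.4x3 ≥ 38.9   (lysine)
  385x1 + 91x2 + 43x3 ≥ 397   (crude protein)
  10.1x1 + 14.2x2 + 4.3x3 ≥ 33.9   (metabolisable energy)
  x1, x2, x3 ≥ 0.
The optimal mix uses every input. There the ash, lysine, metabolisable energy constraints are tight.
That vertex is x1 = 2.175, x2 = 0.3756, x3 = 1.535.
Cost = 0.33·2.175 + 0.31·0.3756 + 0.07·1.535 = 0.94164.

£0.942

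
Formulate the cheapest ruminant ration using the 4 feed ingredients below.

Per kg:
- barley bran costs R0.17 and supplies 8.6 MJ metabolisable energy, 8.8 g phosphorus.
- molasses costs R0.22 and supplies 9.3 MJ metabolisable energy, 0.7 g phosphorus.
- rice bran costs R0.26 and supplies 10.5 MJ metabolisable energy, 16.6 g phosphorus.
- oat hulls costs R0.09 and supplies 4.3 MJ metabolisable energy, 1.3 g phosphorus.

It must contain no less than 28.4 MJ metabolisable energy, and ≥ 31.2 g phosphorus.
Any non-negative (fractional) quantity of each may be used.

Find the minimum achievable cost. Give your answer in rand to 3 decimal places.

Set it up as a linear program. Let x1 = kg of barley bran, x2 = kg of molasses, x3 = kg of rice bran, x4 = kg of oat hulls.
min 0.17x1 + 0.22x2 + 0.26x3 + 0.09x4 s.t.:
  8.6x1 + 9.3x2 + 10.5x3 + 4.3x4 ≥ 28.4   (metabolisable energy)
  8.8x1 + 0.7x2 + 16.6x3 + 1.3x4 ≥ 31.2   (phosphorus)
  x1, x2, x3, x4 ≥ 0.
The optimal basis is {barley bran, rice bran}; molasses, oat hulls drop out. There the metabolisable energy and phosphorus constraints are tight.
That vertex is x1 = 2.856, x3 = 0.3654.
Cost = 0.17·2.856 + 0.26·0.3654 = 0.58052.

R0.581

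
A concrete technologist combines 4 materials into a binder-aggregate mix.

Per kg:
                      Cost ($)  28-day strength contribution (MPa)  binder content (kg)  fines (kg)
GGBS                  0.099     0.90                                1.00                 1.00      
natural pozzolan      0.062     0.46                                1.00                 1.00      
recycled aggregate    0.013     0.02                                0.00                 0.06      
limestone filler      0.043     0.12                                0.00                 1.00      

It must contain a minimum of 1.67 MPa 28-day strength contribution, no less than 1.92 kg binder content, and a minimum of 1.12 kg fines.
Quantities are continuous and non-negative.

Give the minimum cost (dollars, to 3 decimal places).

This is a linear program. Let x1 = kg of GGBS, x2 = kg of natural pozzolan, x3 = kg of recycled aggregate, x4 = kg of limestone filler.
Minimize 0.099x1 + 0.062x2 + 0.013x3 + 0.043x4 s.t.:
  0.9x1 + 0.46x2 + 0.02x3 + 0.12x4 ≥ 1.67   (28-day strength contribution)
  1x1 + 1x2 ≥ 1.92   (binder content)
  1x1 + 1x2 + 0.06x3 + 1x4 ≥ 1.12   (fines)
  x1, x2, x3, x4 ≥ 0.
The minimum-cost mix takes nothing from recycled aggregate, limestone filler — only GGBS, natural pozzolan. Binding constraints: 28-day strength contribution and binder content.
Optimal quantities: GGBS = 1.788 kg, natural pozzolan = 0.1318 kg.
Objective = 0.099·1.788 + 0.062·0.1318 = 0.18518.

$0.185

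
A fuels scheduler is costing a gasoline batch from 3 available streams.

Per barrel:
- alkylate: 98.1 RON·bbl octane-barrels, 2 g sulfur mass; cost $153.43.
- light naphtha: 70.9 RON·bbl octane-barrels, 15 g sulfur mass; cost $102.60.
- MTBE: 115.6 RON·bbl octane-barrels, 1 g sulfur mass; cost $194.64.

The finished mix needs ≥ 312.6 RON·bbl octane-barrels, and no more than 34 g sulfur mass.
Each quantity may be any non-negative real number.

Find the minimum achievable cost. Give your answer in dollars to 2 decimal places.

$472.02

Let x1 = barrels of alkylate, x2 = barrels of light naphtha, x3 = barrels of MTBE.
min 153.43x1 + 102.6x2 + 194.64x3 subject to:
  98.1x1 + 70.9x2 + 115.6x3 ≥ 312.6   (octane-barrels)
  2x1 + 15x2 + 1x3 ≤ 34   (sulfur mass)
  x1, x2, x3 ≥ 0.
The cheapest feasible vertex uses only alkylate, light naphtha; MTBE is not used. The octane-barrels and sulfur mass requirements are met with equality.
Solving gives x1 = 1.7135, x2 = 2.0382.
Objective = 153.43·1.7135 + 102.6·2.0382 = 472.0216.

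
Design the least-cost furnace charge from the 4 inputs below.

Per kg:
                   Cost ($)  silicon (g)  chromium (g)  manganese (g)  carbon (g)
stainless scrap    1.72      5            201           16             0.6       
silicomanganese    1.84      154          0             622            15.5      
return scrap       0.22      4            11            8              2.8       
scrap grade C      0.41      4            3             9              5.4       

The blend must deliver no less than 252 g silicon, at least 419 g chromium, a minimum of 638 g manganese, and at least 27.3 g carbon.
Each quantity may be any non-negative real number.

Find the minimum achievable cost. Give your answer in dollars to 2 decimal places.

$6.53

This is a linear program. Let x1 = kg of stainless scrap, x2 = kg of silicomanganese, x3 = kg of return scrap, x4 = kg of scrap grade C.
Minimise 1.72x1 + 1.84x2 + 0.22x3 + 0.41x4 with:
  5x1 + 154x2 + 4x3 + 4x4 ≥ 252   (silicon)
  201x1 + 11x3 + 3x4 ≥ 419   (chromium)
  16x1 + 622x2 + 8x3 + 9x4 ≥ 638   (manganese)
  0.6x1 + 15.5x2 + 2.8x3 + 5.4x4 ≥ 27.3   (carbon)
  x1, x2, x3, x4 ≥ 0.
The optimal basis is {stainless scrap, silicomanganese, return scrap}; scrap grade C drops out. There the silicon, chromium, carbon constraints are tight.
So stainless scrap = 2.045 kg, silicomanganese = 1.551 kg, return scrap = 0.7252 kg.
Objective = 1.72·2.045 + 1.84·1.551 + 0.22·0.7252 = 6.5308.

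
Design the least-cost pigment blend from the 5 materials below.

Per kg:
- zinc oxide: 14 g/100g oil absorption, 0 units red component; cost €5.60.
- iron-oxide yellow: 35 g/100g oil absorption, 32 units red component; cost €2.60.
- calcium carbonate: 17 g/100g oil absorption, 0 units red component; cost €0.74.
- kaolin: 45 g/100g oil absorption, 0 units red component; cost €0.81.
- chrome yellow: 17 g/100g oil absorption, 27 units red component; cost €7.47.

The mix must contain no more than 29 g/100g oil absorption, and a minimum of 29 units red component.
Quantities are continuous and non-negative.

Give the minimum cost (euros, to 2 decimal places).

€3.50

This is a linear program. Let x1 = kg of zinc oxide, x2 = kg of iron-oxide yellow, x3 = kg of calcium carbonate, x4 = kg of kaolin, x5 = kg of chrome yellow.
Minimise 5.6x1 + 2.6x2 + 0.74x3 + 0.81x4 + 7.47x5 s.t.:
  14x1 + 35x2 + 17x3 + 45x4 + 17x5 ≤ 29   (oil absorption)
  32x2 + 27x5 ≥ 29   (red component)
  x1, x2, x3, x4, x5 ≥ 0.
The minimum-cost mix takes nothing from zinc oxide, calcium carbonate, kaolin — only iron-oxide yellow, chrome yellow. The oil absorption and red component requirements are met with equality.
So iron-oxide yellow = 0.7232 kg, chrome yellow = 0.217 kg.
Hence cost = 2.6·0.7232 + 7.47·0.217 = €3.5013.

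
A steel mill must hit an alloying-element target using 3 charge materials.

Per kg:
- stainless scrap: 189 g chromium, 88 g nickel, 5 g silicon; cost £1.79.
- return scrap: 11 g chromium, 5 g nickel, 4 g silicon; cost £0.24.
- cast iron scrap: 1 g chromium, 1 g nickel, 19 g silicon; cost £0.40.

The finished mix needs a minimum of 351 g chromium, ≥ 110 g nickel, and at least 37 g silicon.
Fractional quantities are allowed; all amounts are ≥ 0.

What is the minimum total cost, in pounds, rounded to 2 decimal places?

Treat it as an LP. Let x1 = kg of stainless scrap, x2 = kg of return scrap, x3 = kg of cast iron scrap.
Minimize 1.79x1 + 0.24x2 + 0.4x3 with:
  189x1 + 11x2 + 1x3 ≥ 351   (chromium)
  88x1 + 5x2 + 1x3 ≥ 110   (nickel)
  5x1 + 4x2 + 19x3 ≥ 37   (silicon)
  x1, x2, x3 ≥ 0.
At the optimum only stainless scrap, cast iron scrap are positive (return scrap = 0). Binding constraints: chromium and silicon.
So stainless scrap = 1.849 kg, cast iron scrap = 1.461 kg.
Cost = 1.79·1.849 + 0.4·1.461 = 3.8941.

£3.89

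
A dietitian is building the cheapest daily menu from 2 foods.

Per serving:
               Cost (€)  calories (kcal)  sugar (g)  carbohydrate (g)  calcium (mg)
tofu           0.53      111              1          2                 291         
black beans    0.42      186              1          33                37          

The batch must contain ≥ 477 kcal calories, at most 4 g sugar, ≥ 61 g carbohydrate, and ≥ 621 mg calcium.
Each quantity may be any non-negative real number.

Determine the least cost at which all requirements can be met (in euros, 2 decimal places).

€1.74

Treat it as an LP. Let x1 = servings of tofu, x2 = servings of black beans.
Minimize 0.53x1 + 0.42x2 with:
  111x1 + 186x2 ≥ 477   (calories)
  1x1 + 1x2 ≤ 4   (sugar)
  2x1 + 33x2 ≥ 61   (carbohydrate)
  291x1 + 37x2 ≥ 621   (calcium)
  x1, x2 ≥ 0.
Both inputs are positive at the optimum. The carbohydrate and calcium requirements are met with equality.
Optimal quantities: tofu = 1.914 servings, black beans = 1.733 servings.
Total cost: 0.53·1.914 + 0.42·1.733 = 1.7423.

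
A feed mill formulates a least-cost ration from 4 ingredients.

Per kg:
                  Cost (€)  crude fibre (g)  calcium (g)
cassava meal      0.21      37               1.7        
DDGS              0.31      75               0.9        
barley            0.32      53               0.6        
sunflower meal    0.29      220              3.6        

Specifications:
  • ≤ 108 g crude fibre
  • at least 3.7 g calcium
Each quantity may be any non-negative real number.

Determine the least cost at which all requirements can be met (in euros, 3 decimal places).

€0.427

Let x1 = kg of cassava meal, x2 = kg of DDGS, x3 = kg of barley, x4 = kg of sunflower meal.
Minimize 0.21x1 + 0.31x2 + 0.32x3 + 0.29x4 with:
  37x1 + 75x2 + 53x3 + 220x4 ≤ 108   (crude fibre)
  1.7x1 + 0.9x2 + 0.6x3 + 3.6x4 ≥ 3.7   (calcium)
  x1, x2, x3, x4 ≥ 0.
The cheapest feasible vertex uses only cassava meal, sunflower meal; DDGS, barley are not used. The crude fibre and calcium requirements are met with equality.
That vertex is x1 = 1.766, x4 = 0.1939.
Total cost: 0.21·1.766 + 0.29·0.1939 = 0.42709.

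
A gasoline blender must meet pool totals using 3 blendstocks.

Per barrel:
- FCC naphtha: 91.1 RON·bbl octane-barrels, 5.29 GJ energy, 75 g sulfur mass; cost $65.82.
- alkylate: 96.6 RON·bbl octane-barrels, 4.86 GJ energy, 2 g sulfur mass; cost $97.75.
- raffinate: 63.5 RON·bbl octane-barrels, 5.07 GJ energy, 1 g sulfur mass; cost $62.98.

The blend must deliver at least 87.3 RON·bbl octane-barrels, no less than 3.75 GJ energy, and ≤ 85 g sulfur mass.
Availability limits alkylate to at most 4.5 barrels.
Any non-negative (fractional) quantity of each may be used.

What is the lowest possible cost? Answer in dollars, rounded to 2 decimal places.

$63.07

This is a linear program. Let x1 = barrels of FCC naphtha, x2 = barrels of alkylate, x3 = barrels of raffinate.
Minimize 65.82x1 + 97.75x2 + 62.98x3 subject to:
  91.1x1 + 96.6x2 + 63.5x3 ≥ 87.3   (octane-barrels)
  5.29x1 + 4.86x2 + 5.07x3 ≥ 3.75   (energy)
  75x1 + 2x2 + 1x3 ≤ 85   (sulfur mass)
  x2 ≤ 4.5
  x1, x2, x3 ≥ 0.
The optimal basis is {FCC naphtha}; alkylate, raffinate drop out. The octane-barrels requirement is met with equality.
That vertex is x1 = 0.95829.
Cost = 65.82·0.95829 = 63.0746.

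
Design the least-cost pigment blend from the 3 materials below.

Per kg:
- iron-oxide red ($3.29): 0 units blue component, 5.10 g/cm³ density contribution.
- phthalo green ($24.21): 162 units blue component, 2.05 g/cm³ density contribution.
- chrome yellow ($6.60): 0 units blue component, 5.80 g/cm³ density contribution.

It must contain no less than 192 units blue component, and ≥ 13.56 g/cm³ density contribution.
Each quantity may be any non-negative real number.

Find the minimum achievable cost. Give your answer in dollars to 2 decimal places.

$35.87

This is a linear program. Let x1 = kg of iron-oxide red, x2 = kg of phthalo green, x3 = kg of chrome yellow.
Minimise 3.29x1 + 24.21x2 + 6.6x3 with:
  162x2 ≥ 192   (blue component)
  5.1x1 + 2.05x2 + 5.8x3 ≥ 13.56   (density contribution)
  x1, x2, x3 ≥ 0.
The cheapest feasible vertex uses only iron-oxide red, phthalo green; chrome yellow is not used. Binding constraints: blue component and density contribution.
So iron-oxide red = 2.182 kg, phthalo green = 1.185 kg.
Cost = 3.29·2.182 + 24.21·1.185 = 35.8676.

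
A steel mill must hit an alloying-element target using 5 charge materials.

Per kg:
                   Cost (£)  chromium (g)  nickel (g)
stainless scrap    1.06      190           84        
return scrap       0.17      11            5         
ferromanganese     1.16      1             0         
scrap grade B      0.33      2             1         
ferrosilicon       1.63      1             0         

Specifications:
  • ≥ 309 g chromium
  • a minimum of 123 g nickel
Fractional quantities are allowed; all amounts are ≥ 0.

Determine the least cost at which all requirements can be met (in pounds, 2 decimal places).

£1.72

Set it up as a linear program. Let x1 = kg of stainless scrap, x2 = kg of return scrap, x3 = kg of ferromanganese, x4 = kg of scrap grade B, x5 = kg of ferrosilicon.
min 1.06x1 + 0.17x2 + 1.16x3 + 0.33x4 + 1.63x5 subject to:
  190x1 + 11x2 + 1x3 + 2x4 + 1x5 ≥ 309   (chromium)
  84x1 + 5x2 + 1x4 ≥ 123   (nickel)
  x1, x2, x3, x4, x5 ≥ 0.
The minimum-cost mix takes nothing from return scrap, ferromanganese, scrap grade B, ferrosilicon — only stainless scrap. There the chromium constraint is tight.
Solving gives x1 = 1.626.
Cost = 1.06·1.626 = 1.7236.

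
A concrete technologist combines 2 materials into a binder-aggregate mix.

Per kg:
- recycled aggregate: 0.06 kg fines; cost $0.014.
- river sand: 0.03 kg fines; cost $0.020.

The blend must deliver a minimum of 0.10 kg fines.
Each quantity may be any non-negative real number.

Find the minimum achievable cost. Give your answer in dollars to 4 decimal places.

$0.0233

Let x1 = kg of recycled aggregate, x2 = kg of river sand.
Minimise 0.014x1 + 0.02x2 with:
  0.06x1 + 0.03x2 ≥ 0.1   (fines)
  x1, x2 ≥ 0.
The optimal basis is {recycled aggregate}; river sand drops out. Binding constraint: fines.
So recycled aggregate = 1.667 kg.
Cost = 0.014·1.667 = 0.023338.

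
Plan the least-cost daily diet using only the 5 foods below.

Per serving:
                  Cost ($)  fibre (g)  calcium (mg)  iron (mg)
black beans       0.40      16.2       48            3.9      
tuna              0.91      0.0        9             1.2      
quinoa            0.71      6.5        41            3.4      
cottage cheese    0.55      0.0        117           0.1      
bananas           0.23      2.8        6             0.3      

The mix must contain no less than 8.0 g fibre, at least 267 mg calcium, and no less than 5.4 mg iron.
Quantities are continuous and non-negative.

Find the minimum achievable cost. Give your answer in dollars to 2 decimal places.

$1.49

Treat it as an LP. Let x1 = servings of black beans, x2 = servings of tuna, x3 = servings of quinoa, x4 = servings of cottage cheese, x5 = servings of bananas.
Minimize 0.4x1 + 0.91x2 + 0.71x3 + 0.55x4 + 0.23x5 s.t.:
  16.2x1 + 6.5x3 + 2.8x5 ≥ 8   (fibre)
  48x1 + 9x2 + 41x3 + 117x4 + 6x5 ≥ 267   (calcium)
  3.9x1 + 1.2x2 + 3.4x3 + 0.1x4 + 0.3x5 ≥ 5.4   (iron)
  x1, x2, x3, x4, x5 ≥ 0.
The minimum-cost mix takes nothing from tuna, quinoa, bananas — only black beans, cottage cheese. Binding constraints: calcium and iron.
That vertex is x1 = 1.34, x4 = 1.732.
Cost = 0.4·1.34 + 0.55·1.732 = 1.4886.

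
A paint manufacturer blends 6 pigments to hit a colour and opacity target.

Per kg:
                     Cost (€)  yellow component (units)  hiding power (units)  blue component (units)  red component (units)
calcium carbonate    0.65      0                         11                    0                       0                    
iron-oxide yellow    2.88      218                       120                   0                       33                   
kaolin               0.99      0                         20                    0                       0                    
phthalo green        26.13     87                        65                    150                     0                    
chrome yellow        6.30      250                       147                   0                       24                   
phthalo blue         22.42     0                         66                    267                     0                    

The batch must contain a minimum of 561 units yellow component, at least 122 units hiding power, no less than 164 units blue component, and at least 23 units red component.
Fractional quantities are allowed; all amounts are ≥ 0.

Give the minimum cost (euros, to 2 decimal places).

This is a linear program. Let x1 = kg of calcium carbonate, x2 = kg of iron-oxide yellow, x3 = kg of kaolin, x4 = kg of phthalo green, x5 = kg of chrome yellow, x6 = kg of phthalo blue.
Minimise 0.65x1 + 2.88x2 + 0.99x3 + 26.13x4 + 6.3x5 + 22.42x6 subject to:
  218x2 + 87x4 + 250x5 ≥ 561   (yellow component)
  11x1 + 120x2 + 20x3 + 65x4 + 147x5 + 66x6 ≥ 122   (hiding power)
  150x4 + 267x6 ≥ 164   (blue component)
  33x2 + 24x5 ≥ 23   (red component)
  x1, x2, x3, x4, x5, x6 ≥ 0.
The optimal basis is {iron-oxide yellow, phthalo blue}; calcium carbonate, kaolin, phthalo green, chrome yellow drop out. The yellow component and blue component requirements are met with equality.
Optimal quantities: iron-oxide yellow = 2.573 kg, phthalo blue = 0.6142 kg.
Cost = 2.88·2.573 + 22.42·0.6142 = 21.1806.

€21.18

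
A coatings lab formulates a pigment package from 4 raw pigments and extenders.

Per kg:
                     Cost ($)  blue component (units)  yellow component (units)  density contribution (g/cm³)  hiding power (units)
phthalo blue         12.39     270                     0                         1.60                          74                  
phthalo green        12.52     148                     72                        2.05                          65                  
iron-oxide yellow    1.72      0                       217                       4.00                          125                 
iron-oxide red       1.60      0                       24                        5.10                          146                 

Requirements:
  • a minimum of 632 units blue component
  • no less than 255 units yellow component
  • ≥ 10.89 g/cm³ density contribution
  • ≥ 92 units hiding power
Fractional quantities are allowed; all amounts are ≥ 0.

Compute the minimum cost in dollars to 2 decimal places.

$31.76

Set it up as a linear program. Let x1 = kg of phthalo blue, x2 = kg of phthalo green, x3 = kg of iron-oxide yellow, x4 = kg of iron-oxide red.
Minimise 12.39x1 + 12.52x2 + 1.72x3 + 1.6x4 subject to:
  270x1 + 148x2 ≥ 632   (blue component)
  72x2 + 217x3 + 24x4 ≥ 255   (yellow component)
  1.6x1 + 2.05x2 + 4x3 + 5.1x4 ≥ 10.89   (density contribution)
  74x1 + 65x2 + 125x3 + 146x4 ≥ 92   (hiding power)
  x1, x2, x3, x4 ≥ 0.
The minimum-cost mix takes nothing from phthalo green — only phthalo blue, iron-oxide yellow, iron-oxide red. The blue component, yellow component, density contribution requirements are met with equality.
So phthalo blue = 2.3407 kg, iron-oxide yellow = 1.1171 kg, iron-oxide red = 0.52481 kg.
Objective = 12.39·2.3407 + 1.72·1.1171 + 1.6·0.52481 = 31.7624.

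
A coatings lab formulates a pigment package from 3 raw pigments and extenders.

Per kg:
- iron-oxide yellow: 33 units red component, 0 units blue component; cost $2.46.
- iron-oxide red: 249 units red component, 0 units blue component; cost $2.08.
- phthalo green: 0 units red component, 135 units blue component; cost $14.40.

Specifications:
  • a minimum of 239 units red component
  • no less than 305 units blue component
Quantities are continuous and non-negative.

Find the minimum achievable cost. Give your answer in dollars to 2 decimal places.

This is a linear program. Let x1 = kg of iron-oxide yellow, x2 = kg of iron-oxide red, x3 = kg of phthalo green.
min 2.46x1 + 2.08x2 + 14.4x3 with:
  33x1 + 249x2 ≥ 239   (red component)
  135x3 ≥ 305   (blue component)
  x1, x2, x3 ≥ 0.
At the optimum only iron-oxide red, phthalo green are positive (iron-oxide yellow = 0). There the red component and blue component constraints are tight.
Solving gives x2 = 0.9598, x3 = 2.259.
Total cost: 2.08·0.9598 + 14.4·2.259 = 34.5260.

$34.53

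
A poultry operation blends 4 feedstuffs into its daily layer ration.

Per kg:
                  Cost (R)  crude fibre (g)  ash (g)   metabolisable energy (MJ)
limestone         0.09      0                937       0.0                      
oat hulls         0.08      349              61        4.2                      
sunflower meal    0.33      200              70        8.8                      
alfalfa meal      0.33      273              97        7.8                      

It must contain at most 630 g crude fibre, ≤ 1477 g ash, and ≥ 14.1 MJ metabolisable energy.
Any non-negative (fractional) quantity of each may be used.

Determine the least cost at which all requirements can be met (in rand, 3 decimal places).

R0.434

Set it up as a linear program. Let x1 = kg of limestone, x2 = kg of oat hulls, x3 = kg of sunflower meal, x4 = kg of alfalfa meal.
min 0.09x1 + 0.08x2 + 0.33x3 + 0.33x4 s.t.:
  349x2 + 200x3 + 273x4 ≤ 630   (crude fibre)
  937x1 + 61x2 + 70x3 + 97x4 ≤ 1477   (ash)
  4.2x2 + 8.8x3 + 7.8x4 ≥ 14.1   (metabolisable energy)
  x1, x2, x3, x4 ≥ 0.
The cheapest feasible vertex uses only oat hulls, sunflower meal; limestone, alfalfa meal are not used. The crude fibre and metabolisable energy requirements are met with equality.
So oat hulls = 1.221 kg, sunflower meal = 1.02 kg.
Objective = 0.08·1.221 + 0.33·1.02 = 0.43428.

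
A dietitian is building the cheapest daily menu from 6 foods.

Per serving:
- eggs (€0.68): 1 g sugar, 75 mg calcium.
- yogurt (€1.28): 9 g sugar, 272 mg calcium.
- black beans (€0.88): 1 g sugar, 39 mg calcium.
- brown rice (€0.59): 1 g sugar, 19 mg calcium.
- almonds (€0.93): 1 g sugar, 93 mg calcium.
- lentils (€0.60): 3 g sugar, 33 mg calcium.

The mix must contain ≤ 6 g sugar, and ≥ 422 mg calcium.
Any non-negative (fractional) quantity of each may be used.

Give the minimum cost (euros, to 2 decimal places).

€3.74

Let x1 = servings of eggs, x2 = servings of yogurt, x3 = servings of black beans, x4 = servings of brown rice, x5 = servings of almonds, x6 = servings of lentils.
Minimize 0.68x1 + 1.28x2 + 0.88x3 + 0.59x4 + 0.93x5 + 0.6x6 with:
  1x1 + 9x2 + 1x3 + 1x4 + 1x5 + 3x6 ≤ 6   (sugar)
  75x1 + 272x2 + 39x3 + 19x4 + 93x5 + 33x6 ≥ 422   (calcium)
  x1, x2, x3, x4, x5, x6 ≥ 0.
The cheapest feasible vertex uses only eggs, yogurt; black beans, brown rice, almonds, lentils are not used. Binding constraints: sugar and calcium.
Optimal quantities: eggs = 5.375 servings, yogurt = 0.06948 servings.
Objective = 0.68·5.375 + 1.28·0.06948 = 3.7439.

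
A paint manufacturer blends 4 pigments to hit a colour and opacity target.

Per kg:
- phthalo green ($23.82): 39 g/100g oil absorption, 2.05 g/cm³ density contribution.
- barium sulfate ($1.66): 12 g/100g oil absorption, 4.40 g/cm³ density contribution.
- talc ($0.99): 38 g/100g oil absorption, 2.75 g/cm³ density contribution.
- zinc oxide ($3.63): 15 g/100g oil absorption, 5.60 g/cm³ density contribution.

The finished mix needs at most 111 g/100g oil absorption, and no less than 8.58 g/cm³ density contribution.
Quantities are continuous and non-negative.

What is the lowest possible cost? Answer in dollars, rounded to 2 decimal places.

Let x1 = kg of phthalo green, x2 = kg of barium sulfate, x3 = kg of talc, x4 = kg of zinc oxide.
Minimise 23.82x1 + 1.66x2 + 0.99x3 + 3.63x4 subject to:
  39x1 + 12x2 + 38x3 + 15x4 ≤ 111   (oil absorption)
  2.05x1 + 4.4x2 + 2.75x3 + 5.6x4 ≥ 8.58   (density contribution)
  x1, x2, x3, x4 ≥ 0.
The cheapest feasible vertex uses only barium sulfate, talc; phthalo green, zinc oxide are not used. There the oil absorption and density contribution constraints are tight.
So barium sulfate = 0.1549 kg, talc = 2.872 kg.
Cost = 1.66·0.1549 + 0.99·2.872 = 3.1004.

$3.10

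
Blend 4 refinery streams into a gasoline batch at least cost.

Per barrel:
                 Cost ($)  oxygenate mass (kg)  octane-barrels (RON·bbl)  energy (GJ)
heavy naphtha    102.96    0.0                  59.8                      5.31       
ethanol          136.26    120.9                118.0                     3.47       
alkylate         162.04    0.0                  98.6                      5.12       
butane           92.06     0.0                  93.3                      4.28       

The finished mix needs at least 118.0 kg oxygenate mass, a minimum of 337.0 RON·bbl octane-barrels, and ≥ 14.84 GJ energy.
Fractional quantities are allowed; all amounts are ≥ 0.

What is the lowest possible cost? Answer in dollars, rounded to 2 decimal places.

$373.74

This is a linear program. Let x1 = barrels of heavy naphtha, x2 = barrels of ethanol, x3 = barrels of alkylate, x4 = barrels of butane.
Minimize 102.96x1 + 136.26x2 + 162.04x3 + 92.06x4 subject to:
  120.9x2 ≥ 118   (oxygenate mass)
  59.8x1 + 118x2 + 98.6x3 + 93.3x4 ≥ 337   (octane-barrels)
  5.31x1 + 3.47x2 + 5.12x3 + 4.28x4 ≥ 14.84   (energy)
  x1, x2, x3, x4 ≥ 0.
The cheapest feasible vertex uses only heavy naphtha, ethanol, butane; alkylate is not used. The oxygenate mass, octane-barrels, energy requirements are met with equality.
Solving gives x1 = 0.49755, x2 = 0.97601, x4 = 2.0587.
Objective = 102.96·0.49755 + 136.26·0.97601 + 92.06·2.0587 = 373.7428.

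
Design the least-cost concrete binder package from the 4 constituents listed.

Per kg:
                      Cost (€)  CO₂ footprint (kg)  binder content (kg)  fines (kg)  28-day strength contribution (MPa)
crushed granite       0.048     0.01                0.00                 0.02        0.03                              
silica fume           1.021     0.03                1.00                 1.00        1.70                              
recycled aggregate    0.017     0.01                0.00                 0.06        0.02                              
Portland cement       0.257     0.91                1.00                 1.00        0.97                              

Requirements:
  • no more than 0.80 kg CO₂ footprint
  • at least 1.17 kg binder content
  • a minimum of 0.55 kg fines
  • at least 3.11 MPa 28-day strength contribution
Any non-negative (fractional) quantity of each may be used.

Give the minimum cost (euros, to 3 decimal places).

€1.596

This is a linear program. Let x1 = kg of crushed granite, x2 = kg of silica fume, x3 = kg of recycled aggregate, x4 = kg of Portland cement.
Minimize 0.048x1 + 1.021x2 + 0.017x3 + 0.257x4 subject to:
  0.01x1 + 0.03x2 + 0.01x3 + 0.91x4 ≤ 0.8   (CO₂ footprint)
  1x2 + 1x4 ≥ 1.17   (binder content)
  0.02x1 + 1x2 + 0.06x3 + 1x4 ≥ 0.55   (fines)
  0.03x1 + 1.7x2 + 0.02x3 + 0.97x4 ≥ 3.11   (28-day strength contribution)
  x1, x2, x3, x4 ≥ 0.
The optimal basis is {silica fume, Portland cement}; crushed granite, recycled aggregate drop out. Binding constraints: CO₂ footprint and 28-day strength contribution.
Optimal quantities: silica fume = 1.353 kg, Portland cement = 0.8345 kg.
Total cost: 1.021·1.353 + 0.257·0.8345 = 1.59588.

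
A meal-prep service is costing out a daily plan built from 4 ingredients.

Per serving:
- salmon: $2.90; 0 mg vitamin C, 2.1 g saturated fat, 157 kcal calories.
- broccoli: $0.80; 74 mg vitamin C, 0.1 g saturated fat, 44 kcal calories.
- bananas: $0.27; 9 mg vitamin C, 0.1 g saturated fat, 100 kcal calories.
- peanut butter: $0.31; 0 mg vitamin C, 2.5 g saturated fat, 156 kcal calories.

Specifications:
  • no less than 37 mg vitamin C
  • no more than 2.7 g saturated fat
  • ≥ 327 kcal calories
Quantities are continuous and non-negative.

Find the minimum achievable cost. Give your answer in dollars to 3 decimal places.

$0.957

This is a linear program. Let x1 = servings of salmon, x2 = servings of broccoli, x3 = servings of bananas, x4 = servings of peanut butter.
Minimise 2.9x1 + 0.8x2 + 0.27x3 + 0.31x4 s.t.:
  74x2 + 9x3 ≥ 37   (vitamin C)
  2.1x1 + 0.1x2 + 0.1x3 + 2.5x4 ≤ 2.7   (saturated fat)
  157x1 + 44x2 + 100x3 + 156x4 ≥ 327   (calories)
  x1, x2, x3, x4 ≥ 0.
The optimal basis is {broccoli, bananas}; salmon, peanut butter drop out. There the vitamin C and calories constraints are tight.
So broccoli = 0.10808 servings, bananas = 3.2224 servings.
Total cost: 0.8·0.10808 + 0.27·3.2224 = 0.95651.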